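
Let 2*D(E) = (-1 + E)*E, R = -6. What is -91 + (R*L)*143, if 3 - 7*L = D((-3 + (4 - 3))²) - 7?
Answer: -4069/7 ≈ -581.29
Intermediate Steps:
D(E) = E*(-1 + E)/2 (D(E) = ((-1 + E)*E)/2 = (E*(-1 + E))/2 = E*(-1 + E)/2)
L = 4/7 (L = 3/7 - ((-3 + (4 - 3))²*(-1 + (-3 + (4 - 3))²)/2 - 7)/7 = 3/7 - ((-3 + 1)²*(-1 + (-3 + 1)²)/2 - 7)/7 = 3/7 - ((½)*(-2)²*(-1 + (-2)²) - 7)/7 = 3/7 - ((½)*4*(-1 + 4) - 7)/7 = 3/7 - ((½)*4*3 - 7)/7 = 3/7 - (6 - 7)/7 = 3/7 - ⅐*(-1) = 3/7 + ⅐ = 4/7 ≈ 0.57143)
-91 + (R*L)*143 = -91 - 6*4/7*143 = -91 - 24/7*143 = -91 - 3432/7 = -4069/7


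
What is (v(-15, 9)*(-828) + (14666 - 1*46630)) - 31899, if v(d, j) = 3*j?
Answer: -86219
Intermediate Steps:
(v(-15, 9)*(-828) + (14666 - 1*46630)) - 31899 = ((3*9)*(-828) + (14666 - 1*46630)) - 31899 = (27*(-828) + (14666 - 46630)) - 31899 = (-22356 - 31964) - 31899 = -54320 - 31899 = -86219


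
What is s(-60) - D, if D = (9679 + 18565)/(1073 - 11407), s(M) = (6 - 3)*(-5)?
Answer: -63383/5167 ≈ -12.267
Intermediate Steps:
s(M) = -15 (s(M) = 3*(-5) = -15)
D = -14122/5167 (D = 28244/(-10334) = 28244*(-1/10334) = -14122/5167 ≈ -2.7331)
s(-60) - D = -15 - 1*(-14122/5167) = -15 + 14122/5167 = -63383/5167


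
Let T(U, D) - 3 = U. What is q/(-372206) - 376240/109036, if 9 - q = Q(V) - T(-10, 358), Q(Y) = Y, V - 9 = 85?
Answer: -17503594266/5072981677 ≈ -3.4504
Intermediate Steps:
V = 94 (V = 9 + 85 = 94)
T(U, D) = 3 + U
q = -92 (q = 9 - (94 - (3 - 10)) = 9 - (94 - 1*(-7)) = 9 - (94 + 7) = 9 - 1*101 = 9 - 101 = -92)
q/(-372206) - 376240/109036 = -92/(-372206) - 376240/109036 = -92*(-1/372206) - 376240*1/109036 = 46/186103 - 94060/27259 = -17503594266/5072981677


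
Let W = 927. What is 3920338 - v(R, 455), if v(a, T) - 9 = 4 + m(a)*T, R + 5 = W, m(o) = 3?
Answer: 3918960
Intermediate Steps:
R = 922 (R = -5 + 927 = 922)
v(a, T) = 13 + 3*T (v(a, T) = 9 + (4 + 3*T) = 13 + 3*T)
3920338 - v(R, 455) = 3920338 - (13 + 3*455) = 3920338 - (13 + 1365) = 3920338 - 1*1378 = 3920338 - 1378 = 3918960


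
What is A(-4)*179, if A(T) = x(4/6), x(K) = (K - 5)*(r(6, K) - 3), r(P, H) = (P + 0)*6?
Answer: -25597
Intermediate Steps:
r(P, H) = 6*P (r(P, H) = P*6 = 6*P)
x(K) = -165 + 33*K (x(K) = (K - 5)*(6*6 - 3) = (-5 + K)*(36 - 3) = (-5 + K)*33 = -165 + 33*K)
A(T) = -143 (A(T) = -165 + 33*(4/6) = -165 + 33*(4*(⅙)) = -165 + 33*(⅔) = -165 + 22 = -143)
A(-4)*179 = -143*179 = -25597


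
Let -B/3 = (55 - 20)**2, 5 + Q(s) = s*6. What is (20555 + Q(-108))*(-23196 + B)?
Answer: -534786642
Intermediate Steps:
Q(s) = -5 + 6*s (Q(s) = -5 + s*6 = -5 + 6*s)
B = -3675 (B = -3*(55 - 20)**2 = -3*35**2 = -3*1225 = -3675)
(20555 + Q(-108))*(-23196 + B) = (20555 + (-5 + 6*(-108)))*(-23196 - 3675) = (20555 + (-5 - 648))*(-26871) = (20555 - 653)*(-26871) = 19902*(-26871) = -534786642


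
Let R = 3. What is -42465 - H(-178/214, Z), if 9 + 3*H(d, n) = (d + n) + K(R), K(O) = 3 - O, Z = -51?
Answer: -13624756/321 ≈ -42445.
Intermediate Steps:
H(d, n) = -3 + d/3 + n/3 (H(d, n) = -3 + ((d + n) + (3 - 1*3))/3 = -3 + ((d + n) + (3 - 3))/3 = -3 + ((d + n) + 0)/3 = -3 + (d + n)/3 = -3 + (d/3 + n/3) = -3 + d/3 + n/3)
-42465 - H(-178/214, Z) = -42465 - (-3 + (-178/214)/3 + (⅓)*(-51)) = -42465 - (-3 + (-178*1/214)/3 - 17) = -42465 - (-3 + (⅓)*(-89/107) - 17) = -42465 - (-3 - 89/321 - 17) = -42465 - 1*(-6509/321) = -42465 + 6509/321 = -13624756/321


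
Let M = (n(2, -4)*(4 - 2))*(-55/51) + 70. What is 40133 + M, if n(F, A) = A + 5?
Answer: 2050243/51 ≈ 40201.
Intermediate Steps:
n(F, A) = 5 + A
M = 3460/51 (M = ((5 - 4)*(4 - 2))*(-55/51) + 70 = (1*2)*(-55*1/51) + 70 = 2*(-55/51) + 70 = -110/51 + 70 = 3460/51 ≈ 67.843)
40133 + M = 40133 + 3460/51 = 2050243/51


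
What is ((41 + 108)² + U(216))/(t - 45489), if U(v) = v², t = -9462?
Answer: -68857/54951 ≈ -1.2531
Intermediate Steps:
((41 + 108)² + U(216))/(t - 45489) = ((41 + 108)² + 216²)/(-9462 - 45489) = (149² + 46656)/(-54951) = (22201 + 46656)*(-1/54951) = 68857*(-1/54951) = -68857/54951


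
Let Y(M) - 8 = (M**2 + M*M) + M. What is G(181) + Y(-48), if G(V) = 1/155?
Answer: 708041/155 ≈ 4568.0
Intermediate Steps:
G(V) = 1/155
Y(M) = 8 + M + 2*M**2 (Y(M) = 8 + ((M**2 + M*M) + M) = 8 + ((M**2 + M**2) + M) = 8 + (2*M**2 + M) = 8 + (M + 2*M**2) = 8 + M + 2*M**2)
G(181) + Y(-48) = 1/155 + (8 - 48 + 2*(-48)**2) = 1/155 + (8 - 48 + 2*2304) = 1/155 + (8 - 48 + 4608) = 1/155 + 4568 = 708041/155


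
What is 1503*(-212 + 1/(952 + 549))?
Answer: -478271133/1501 ≈ -3.1864e+5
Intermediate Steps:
1503*(-212 + 1/(952 + 549)) = 1503*(-212 + 1/1501) = 1503*(-318211/1501) = -478271133/1501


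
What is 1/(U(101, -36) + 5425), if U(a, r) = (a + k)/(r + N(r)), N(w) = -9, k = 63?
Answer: 45/243961 ≈ 0.00018446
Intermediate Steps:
U(a, r) = (63 + a)/(-9 + r) (U(a, r) = (a + 63)/(r - 9) = (63 + a)/(-9 + r))
1/(U(101, -36) + 5425) = 1/((63 + 101)/(-9 - 36) + 5425) = 1/(164/(-45) + 5425) = 1/(-1/45*164 + 5425) = 1/(-164/45 + 5425) = 1/(243961/45) = 45/243961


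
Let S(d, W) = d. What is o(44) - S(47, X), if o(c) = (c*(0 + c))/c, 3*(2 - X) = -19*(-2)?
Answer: -3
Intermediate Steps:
X = -32/3 (X = 2 - (-19)*(-2)/3 = 2 - ⅓*38 = 2 - 38/3 = -32/3 ≈ -10.667)
o(c) = c (o(c) = (c*c)/c = c²/c = c)
o(44) - S(47, X) = 44 - 1*47 = 44 - 47 = -3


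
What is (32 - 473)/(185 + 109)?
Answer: -3/2 ≈ -1.5000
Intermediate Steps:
(32 - 473)/(185 + 109) = -441/294 = -441*1/294 = -3/2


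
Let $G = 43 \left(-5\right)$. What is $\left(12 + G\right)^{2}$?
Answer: $41209$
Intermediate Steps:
$G = -215$
$\left(12 + G\right)^{2} = \left(12 - 215\right)^{2} = \left(-203\right)^{2} = 41209$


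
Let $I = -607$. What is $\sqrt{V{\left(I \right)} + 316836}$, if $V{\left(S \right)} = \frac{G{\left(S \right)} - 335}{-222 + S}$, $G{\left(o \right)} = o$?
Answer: $\frac{\sqrt{217743470394}}{829} \approx 562.88$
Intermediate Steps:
$V{\left(S \right)} = \frac{-335 + S}{-222 + S}$ ($V{\left(S \right)} = \frac{S - 335}{-222 + S} = \frac{-335 + S}{-222 + S}$)
$\sqrt{V{\left(I \right)} + 316836} = \sqrt{\frac{-335 - 607}{-222 - 607} + 316836} = \sqrt{\frac{1}{-829} \left(-942\right) + 316836} = \sqrt{\left(- \frac{1}{829}\right) \left(-942\right) + 316836} = \sqrt{\frac{942}{829} + 316836} = \sqrt{\frac{262657986}{829}} = \frac{\sqrt{217743470394}}{829}$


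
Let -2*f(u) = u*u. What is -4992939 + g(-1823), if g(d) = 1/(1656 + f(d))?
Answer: -16576642359965/3320017 ≈ -4.9929e+6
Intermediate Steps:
f(u) = -u²/2 (f(u) = -u*u/2 = -u²/2)
g(d) = 1/(1656 - d²/2)
-4992939 + g(-1823) = -4992939 - 2/(-3312 + (-1823)²) = -4992939 - 2/(-3312 + 3323329) = -4992939 - 2/3320017 = -16576642359965/3320017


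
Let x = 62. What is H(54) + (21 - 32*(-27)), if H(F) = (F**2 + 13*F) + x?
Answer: 4565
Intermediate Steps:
H(F) = 62 + F**2 + 13*F (H(F) = (F**2 + 13*F) + 62 = 62 + F**2 + 13*F)
H(54) + (21 - 32*(-27)) = (62 + 54**2 + 13*54) + (21 - 32*(-27)) = (62 + 2916 + 702) + (21 + 864) = 3680 + 885 = 4565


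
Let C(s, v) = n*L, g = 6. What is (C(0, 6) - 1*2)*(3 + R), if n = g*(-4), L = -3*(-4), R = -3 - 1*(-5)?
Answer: -1450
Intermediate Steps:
R = 2 (R = -3 + 5 = 2)
L = 12
n = -24 (n = 6*(-4) = -24)
C(s, v) = -288 (C(s, v) = -24*12 = -288)
(C(0, 6) - 1*2)*(3 + R) = (-288 - 1*2)*(3 + 2) = (-288 - 2)*5 = -290*5 = -1450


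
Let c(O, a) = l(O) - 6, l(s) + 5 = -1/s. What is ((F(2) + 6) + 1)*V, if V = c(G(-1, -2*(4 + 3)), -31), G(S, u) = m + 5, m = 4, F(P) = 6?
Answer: -1300/9 ≈ -144.44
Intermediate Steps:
l(s) = -5 - 1/s
G(S, u) = 9 (G(S, u) = 4 + 5 = 9)
c(O, a) = -11 - 1/O (c(O, a) = (-5 - 1/O) - 6 = -11 - 1/O)
V = -100/9 (V = -11 - 1/9 = -100/9 ≈ -11.111)
((F(2) + 6) + 1)*V = ((6 + 6) + 1)*(-100/9) = (12 + 1)*(-100/9) = 13*(-100/9) = -1300/9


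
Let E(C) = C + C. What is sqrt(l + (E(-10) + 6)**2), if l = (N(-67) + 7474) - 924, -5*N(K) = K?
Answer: sqrt(168985)/5 ≈ 82.216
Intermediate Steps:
E(C) = 2*C
N(K) = -K/5
l = 32817/5 (l = (-1/5*(-67) + 7474) - 924 = (67/5 + 7474) - 924 = 37437/5 - 924 = 32817/5 ≈ 6563.4)
sqrt(l + (E(-10) + 6)**2) = sqrt(32817/5 + (2*(-10) + 6)**2) = sqrt(32817/5 + (-20 + 6)**2) = sqrt(32817/5 + (-14)**2) = sqrt(32817/5 + 196) = sqrt(33797/5) = sqrt(168985)/5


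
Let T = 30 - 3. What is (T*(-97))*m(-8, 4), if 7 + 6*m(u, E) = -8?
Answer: 13095/2 ≈ 6547.5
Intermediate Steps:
m(u, E) = -5/2 (m(u, E) = -7/6 + (⅙)*(-8) = -7/6 - 4/3 = -5/2)
T = 27
(T*(-97))*m(-8, 4) = (27*(-97))*(-5/2) = -2619*(-5/2) = 13095/2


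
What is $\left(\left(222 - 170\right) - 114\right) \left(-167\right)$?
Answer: $10354$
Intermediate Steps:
$\left(\left(222 - 170\right) - 114\right) \left(-167\right) = \left(52 - 114\right) \left(-167\right) = \left(-62\right) \left(-167\right) = 10354$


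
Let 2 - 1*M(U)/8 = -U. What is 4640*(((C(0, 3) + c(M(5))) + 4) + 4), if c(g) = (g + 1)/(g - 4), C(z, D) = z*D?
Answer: 548680/13 ≈ 42206.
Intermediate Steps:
M(U) = 16 + 8*U (M(U) = 16 - (-8)*U = 16 + 8*U)
C(z, D) = D*z
c(g) = (1 + g)/(-4 + g)
4640*(((C(0, 3) + c(M(5))) + 4) + 4) = 4640*(((3*0 + (1 + (16 + 8*5))/(-4 + (16 + 8*5))) + 4) + 4) = 4640*(((0 + (1 + (16 + 40))/(-4 + (16 + 40))) + 4) + 4) = 4640*(((0 + (1 + 56)/(-4 + 56)) + 4) + 4) = 4640*(((0 + 57/52) + 4) + 4) = 4640*((57/52 + 4) + 4) = 4640*(265/52 + 4) = 4640*(473/52) = 548680/13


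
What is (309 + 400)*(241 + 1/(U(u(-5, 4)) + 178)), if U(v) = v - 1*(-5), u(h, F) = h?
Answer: 30415391/178 ≈ 1.7087e+5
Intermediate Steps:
U(v) = 5 + v (U(v) = v + 5 = 5 + v)
(309 + 400)*(241 + 1/(U(u(-5, 4)) + 178)) = (309 + 400)*(241 + 1/((5 - 5) + 178)) = 709*(241 + 1/(0 + 178)) = 709*(241 + 1/178) = 709*(42899/178) = 30415391/178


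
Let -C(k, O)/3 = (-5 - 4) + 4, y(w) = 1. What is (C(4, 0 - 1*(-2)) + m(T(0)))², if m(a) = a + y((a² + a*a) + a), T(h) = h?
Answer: 256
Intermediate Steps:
m(a) = 1 + a (m(a) = a + 1 = 1 + a)
C(k, O) = 15 (C(k, O) = -3*((-5 - 4) + 4) = -3*(-9 + 4) = -3*(-5) = 15)
(C(4, 0 - 1*(-2)) + m(T(0)))² = (15 + (1 + 0))² = (15 + 1)² = 16² = 256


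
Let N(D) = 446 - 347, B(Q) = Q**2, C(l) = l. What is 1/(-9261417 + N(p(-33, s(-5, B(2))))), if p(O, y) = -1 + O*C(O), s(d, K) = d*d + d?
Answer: -1/9261318 ≈ -1.0798e-7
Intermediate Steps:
s(d, K) = d + d**2 (s(d, K) = d**2 + d = d + d**2)
p(O, y) = -1 + O**2 (p(O, y) = -1 + O*O = -1 + O**2)
N(D) = 99
1/(-9261417 + N(p(-33, s(-5, B(2))))) = 1/(-9261417 + 99) = 1/(-9261318) = -1/9261318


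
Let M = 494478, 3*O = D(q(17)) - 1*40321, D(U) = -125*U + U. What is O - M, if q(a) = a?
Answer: -508621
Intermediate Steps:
D(U) = -124*U
O = -14143 (O = (-124*17 - 1*40321)/3 = (-2108 - 40321)/3 = (⅓)*(-42429) = -14143)
O - M = -14143 - 1*494478 = -14143 - 494478 = -508621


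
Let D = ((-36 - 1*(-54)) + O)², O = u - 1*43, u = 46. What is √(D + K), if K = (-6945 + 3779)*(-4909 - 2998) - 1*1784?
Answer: √25032219 ≈ 5003.2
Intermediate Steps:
O = 3 (O = 46 - 1*43 = 46 - 43 = 3)
K = 25031778 (K = -3166*(-7907) - 1784 = 25033562 - 1784 = 25031778)
D = 441 (D = ((-36 - 1*(-54)) + 3)² = ((-36 + 54) + 3)² = (18 + 3)² = 21² = 441)
√(D + K) = √(441 + 25031778) = √25032219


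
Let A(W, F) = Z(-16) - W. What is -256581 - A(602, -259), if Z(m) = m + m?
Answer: -255947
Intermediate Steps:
Z(m) = 2*m
A(W, F) = -32 - W (A(W, F) = 2*(-16) - W = -32 - W)
-256581 - A(602, -259) = -256581 - (-32 - 1*602) = -256581 - (-32 - 602) = -256581 - 1*(-634) = -256581 + 634 = -255947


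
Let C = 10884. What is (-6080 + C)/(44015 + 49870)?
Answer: 4804/93885 ≈ 0.051169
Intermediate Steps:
(-6080 + C)/(44015 + 49870) = (-6080 + 10884)/(44015 + 49870) = 4804/93885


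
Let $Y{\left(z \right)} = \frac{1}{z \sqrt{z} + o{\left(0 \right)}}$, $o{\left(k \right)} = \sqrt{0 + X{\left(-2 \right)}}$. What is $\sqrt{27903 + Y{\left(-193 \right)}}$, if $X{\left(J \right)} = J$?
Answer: $\sqrt{27903 + \frac{1}{i \sqrt{2} - 193 i \sqrt{193}}} \approx 167.04 + 1.0 \cdot 10^{-6} i$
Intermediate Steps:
$o{\left(k \right)} = i \sqrt{2}$ ($o{\left(k \right)} = \sqrt{0 - 2} = \sqrt{-2} = i \sqrt{2}$)
$Y{\left(z \right)} = \frac{1}{z^{\frac{3}{2}} + i \sqrt{2}}$ ($Y{\left(z \right)} = \frac{1}{z \sqrt{z} + i \sqrt{2}} = \frac{1}{z^{\frac{3}{2}} + i \sqrt{2}}$)
$\sqrt{27903 + Y{\left(-193 \right)}} = \sqrt{27903 + \frac{1}{\left(-193\right)^{\frac{3}{2}} + i \sqrt{2}}} = \sqrt{27903 + \frac{1}{- 193 i \sqrt{193} + i \sqrt{2}}} = \sqrt{27903 + \frac{1}{i \sqrt{2} - 193 i \sqrt{193}}}$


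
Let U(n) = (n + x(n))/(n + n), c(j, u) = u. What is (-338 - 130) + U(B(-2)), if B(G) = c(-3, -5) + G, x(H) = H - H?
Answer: -935/2 ≈ -467.50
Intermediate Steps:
x(H) = 0
B(G) = -5 + G
U(n) = ½ (U(n) = (n + 0)/(n + n) = n/((2*n)) = n*(1/(2*n)) = ½)
(-338 - 130) + U(B(-2)) = (-338 - 130) + ½ = -468 + ½ = -935/2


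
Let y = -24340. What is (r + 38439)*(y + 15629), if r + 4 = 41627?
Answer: -697420082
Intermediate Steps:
r = 41623 (r = -4 + 41627 = 41623)
(r + 38439)*(y + 15629) = (41623 + 38439)*(-24340 + 15629) = 80062*(-8711) = -697420082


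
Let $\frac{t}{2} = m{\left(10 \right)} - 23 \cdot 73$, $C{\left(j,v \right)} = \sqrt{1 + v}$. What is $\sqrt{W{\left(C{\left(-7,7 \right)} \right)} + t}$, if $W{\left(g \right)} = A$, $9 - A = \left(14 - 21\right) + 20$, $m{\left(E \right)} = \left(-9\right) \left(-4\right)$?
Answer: $i \sqrt{3290} \approx 57.359 i$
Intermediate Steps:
$m{\left(E \right)} = 36$
$A = -4$ ($A = 9 - \left(\left(14 - 21\right) + 20\right) = 9 - \left(-7 + 20\right) = 9 - 13 = -4$)
$t = -3286$ ($t = 2 \left(36 - 23 \cdot 73\right) = 2 \left(36 - 1679\right) = 2 \left(-1643\right) = -3286$)
$W{\left(g \right)} = -4$
$\sqrt{W{\left(C{\left(-7,7 \right)} \right)} + t} = \sqrt{-4 - 3286} = \sqrt{-3290} = i \sqrt{3290}$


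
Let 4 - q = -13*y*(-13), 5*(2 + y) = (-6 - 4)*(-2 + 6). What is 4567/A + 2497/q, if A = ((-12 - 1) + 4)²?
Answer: 721705/12474 ≈ 57.857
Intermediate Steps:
y = -10 (y = -2 + ((-6 - 4)*(-2 + 6))/5 = -2 + (-10*4)/5 = -2 + (⅕)*(-40) = -2 - 8 = -10)
q = 1694 (q = 4 - (-13*(-10))*(-13) = 4 - 130*(-13) = 4 - 1*(-1690) = 4 + 1690 = 1694)
A = 81 (A = (-13 + 4)² = (-9)² = 81)
4567/A + 2497/q = 4567/81 + 2497/1694 = 4567*(1/81) + 2497*(1/1694) = 4567/81 + 227/154 = 721705/12474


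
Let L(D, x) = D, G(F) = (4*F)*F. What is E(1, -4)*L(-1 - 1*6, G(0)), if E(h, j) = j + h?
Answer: 21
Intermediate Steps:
G(F) = 4*F²
E(h, j) = h + j
E(1, -4)*L(-1 - 1*6, G(0)) = (1 - 4)*(-1 - 1*6) = -3*(-1 - 6) = -3*(-7) = 21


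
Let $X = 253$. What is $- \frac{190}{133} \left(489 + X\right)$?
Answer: $-1060$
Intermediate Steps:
$- \frac{190}{133} \left(489 + X\right) = - \frac{190}{133} \left(489 + 253\right) = \left(-190\right) \frac{1}{133} \cdot 742 = \left(- \frac{10}{7}\right) 742 = -1060$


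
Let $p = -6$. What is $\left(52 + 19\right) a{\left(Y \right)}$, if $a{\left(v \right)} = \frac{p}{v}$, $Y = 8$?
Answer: $- \frac{213}{4} \approx -53.25$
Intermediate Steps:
$a{\left(v \right)} = - \frac{6}{v}$
$\left(52 + 19\right) a{\left(Y \right)} = \left(52 + 19\right) \left(- \frac{6}{8}\right) = 71 \left(\left(-6\right) \frac{1}{8}\right) = 71 \left(- \frac{3}{4}\right) = - \frac{213}{4}$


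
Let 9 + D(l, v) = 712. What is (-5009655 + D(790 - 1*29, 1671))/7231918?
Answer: -2504476/3615959 ≈ -0.69262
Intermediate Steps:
D(l, v) = 703 (D(l, v) = -9 + 712 = 703)
(-5009655 + D(790 - 1*29, 1671))/7231918 = (-5009655 + 703)/7231918 = -5008952*1/7231918 = -2504476/3615959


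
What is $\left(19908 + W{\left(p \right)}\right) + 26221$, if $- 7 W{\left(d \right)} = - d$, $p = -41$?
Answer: $\frac{322862}{7} \approx 46123.0$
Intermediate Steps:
$W{\left(d \right)} = \frac{d}{7}$ ($W{\left(d \right)} = - \frac{\left(-1\right) d}{7} = \frac{d}{7}$)
$\left(19908 + W{\left(p \right)}\right) + 26221 = \left(19908 + \frac{1}{7} \left(-41\right)\right) + 26221 = \left(19908 - \frac{41}{7}\right) + 26221 = \frac{139315}{7} + 26221 = \frac{322862}{7}$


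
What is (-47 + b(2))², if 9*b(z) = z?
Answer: 177241/81 ≈ 2188.2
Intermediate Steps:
b(z) = z/9
(-47 + b(2))² = (-47 + (⅑)*2)² = (-47 + 2/9)² = (-421/9)² = 177241/81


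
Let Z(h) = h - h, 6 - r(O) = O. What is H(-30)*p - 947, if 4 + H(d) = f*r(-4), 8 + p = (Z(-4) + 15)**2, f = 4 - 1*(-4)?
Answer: 15545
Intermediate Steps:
r(O) = 6 - O
Z(h) = 0
f = 8 (f = 4 + 4 = 8)
p = 217 (p = -8 + (0 + 15)**2 = -8 + 15**2 = -8 + 225 = 217)
H(d) = 76 (H(d) = -4 + 8*(6 - 1*(-4)) = -4 + 8*(6 + 4) = -4 + 8*10 = -4 + 80 = 76)
H(-30)*p - 947 = 76*217 - 947 = 16492 - 947 = 15545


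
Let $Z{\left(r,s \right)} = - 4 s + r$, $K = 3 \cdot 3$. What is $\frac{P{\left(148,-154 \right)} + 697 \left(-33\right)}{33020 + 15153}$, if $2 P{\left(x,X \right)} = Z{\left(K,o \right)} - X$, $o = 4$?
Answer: $- \frac{45855}{96346} \approx -0.47594$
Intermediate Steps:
$K = 9$
$Z{\left(r,s \right)} = r - 4 s$
$P{\left(x,X \right)} = - \frac{7}{2} - \frac{X}{2}$ ($P{\left(x,X \right)} = \frac{\left(9 - 16\right) - X}{2} = \frac{-7 - X}{2} = - \frac{7}{2} - \frac{X}{2}$)
$\frac{P{\left(148,-154 \right)} + 697 \left(-33\right)}{33020 + 15153} = \frac{\left(- \frac{7}{2} - -77\right) + 697 \left(-33\right)}{33020 + 15153} = \frac{\left(- \frac{7}{2} + 77\right) - 23001}{48173} = \left(\frac{147}{2} - 23001\right) \frac{1}{48173} = \left(- \frac{45855}{2}\right) \frac{1}{48173} = - \frac{45855}{96346}$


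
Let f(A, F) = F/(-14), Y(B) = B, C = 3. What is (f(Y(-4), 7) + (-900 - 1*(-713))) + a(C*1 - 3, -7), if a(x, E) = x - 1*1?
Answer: -377/2 ≈ -188.50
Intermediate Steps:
a(x, E) = -1 + x (a(x, E) = x - 1 = -1 + x)
f(A, F) = -F/14 (f(A, F) = F*(-1/14) = -F/14)
(f(Y(-4), 7) + (-900 - 1*(-713))) + a(C*1 - 3, -7) = (-1/14*7 + (-900 - 1*(-713))) + (-1 + (3*1 - 3)) = (-1/2 + (-900 + 713)) + (-1 + (3 - 3)) = (-1/2 - 187) + (-1 + 0) = -375/2 - 1 = -377/2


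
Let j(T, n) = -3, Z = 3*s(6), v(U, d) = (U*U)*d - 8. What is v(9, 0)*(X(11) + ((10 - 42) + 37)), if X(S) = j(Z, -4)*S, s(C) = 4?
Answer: 224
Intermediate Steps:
v(U, d) = -8 + d*U² (v(U, d) = U²*d - 8 = d*U² - 8 = -8 + d*U²)
Z = 12 (Z = 3*4 = 12)
X(S) = -3*S
v(9, 0)*(X(11) + ((10 - 42) + 37)) = (-8 + 0*9²)*(-3*11 + ((10 - 42) + 37)) = (-8 + 0*81)*(-33 + (-32 + 37)) = (-8 + 0)*(-33 + 5) = -8*(-28) = 224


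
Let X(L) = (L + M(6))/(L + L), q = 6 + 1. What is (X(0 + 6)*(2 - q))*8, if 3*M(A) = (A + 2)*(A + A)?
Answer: -380/3 ≈ -126.67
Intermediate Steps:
q = 7
M(A) = 2*A*(2 + A)/3 (M(A) = ((A + 2)*(A + A))/3 = ((2 + A)*(2*A))/3 = (2*A*(2 + A))/3 = 2*A*(2 + A)/3)
X(L) = (32 + L)/(2*L) (X(L) = (L + (⅔)*6*(2 + 6))/(L + L) = (L + (⅔)*6*8)/((2*L)) = (L + 32)*(1/(2*L)) = (32 + L)*(1/(2*L)) = (32 + L)/(2*L))
(X(0 + 6)*(2 - q))*8 = (((32 + (0 + 6))/(2*(0 + 6)))*(2 - 1*7))*8 = (((½)*(32 + 6)/6)*(2 - 7))*8 = (((½)*(⅙)*38)*(-5))*8 = ((19/6)*(-5))*8 = -95/6*8 = -380/3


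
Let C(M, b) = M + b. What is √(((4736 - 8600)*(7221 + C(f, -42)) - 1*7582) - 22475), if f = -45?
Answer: I*√27595833 ≈ 5253.2*I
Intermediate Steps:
√(((4736 - 8600)*(7221 + C(f, -42)) - 1*7582) - 22475) = √(((4736 - 8600)*(7221 + (-45 - 42)) - 1*7582) - 22475) = √((-3864*(7221 - 87) - 7582) - 22475) = √((-3864*7134 - 7582) - 22475) = √((-27565776 - 7582) - 22475) = √(-27573358 - 22475) = √(-27595833) = I*√27595833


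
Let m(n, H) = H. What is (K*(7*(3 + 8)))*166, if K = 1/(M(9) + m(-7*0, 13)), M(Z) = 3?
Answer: 6391/8 ≈ 798.88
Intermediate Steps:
K = 1/16 (K = 1/(3 + 13) = 1/16 ≈ 0.062500)
(K*(7*(3 + 8)))*166 = ((7*(3 + 8))/16)*166 = ((7*11)/16)*166 = ((1/16)*77)*166 = (77/16)*166 = 6391/8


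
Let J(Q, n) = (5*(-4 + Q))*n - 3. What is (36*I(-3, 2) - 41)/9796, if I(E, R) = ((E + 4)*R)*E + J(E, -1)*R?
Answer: 2047/9796 ≈ 0.20896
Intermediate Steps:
J(Q, n) = -3 + n*(-20 + 5*Q) (J(Q, n) = (-20 + 5*Q)*n - 3 = n*(-20 + 5*Q) - 3 = -3 + n*(-20 + 5*Q))
I(E, R) = R*(17 - 5*E) + E*R*(4 + E) (I(E, R) = ((E + 4)*R)*E + (-3 - 20*(-1) + 5*E*(-1))*R = ((4 + E)*R)*E + (-3 + 20 - 5*E)*R = (R*(4 + E))*E + (17 - 5*E)*R = E*R*(4 + E) + R*(17 - 5*E) = R*(17 - 5*E) + E*R*(4 + E))
(36*I(-3, 2) - 41)/9796 = (36*(2*(17 + (-3)**2 - 1*(-3))) - 41)/9796 = (36*(2*(17 + 9 + 3)) - 41)*(1/9796) = (36*(2*29) - 41)*(1/9796) = (36*58 - 41)*(1/9796) = (2088 - 41)*(1/9796) = 2047*(1/9796) = 2047/9796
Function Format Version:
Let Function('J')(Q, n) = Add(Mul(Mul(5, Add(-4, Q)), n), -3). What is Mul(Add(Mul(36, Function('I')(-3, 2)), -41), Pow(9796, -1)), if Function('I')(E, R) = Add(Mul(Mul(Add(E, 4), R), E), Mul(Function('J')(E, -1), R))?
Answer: Rational(2047, 9796) ≈ 0.20896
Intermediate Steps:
Function('J')(Q, n) = Add(-3, Mul(n, Add(-20, Mul(5, Q)))) (Function('J')(Q, n) = Add(Mul(Add(-20, Mul(5, Q)), n), -3) = Add(Mul(n, Add(-20, Mul(5, Q))), -3) = Add(-3, Mul(n, Add(-20, Mul(5, Q)))))
Function('I')(E, R) = Add(Mul(R, Add(17, Mul(-5, E))), Mul(E, R, Add(4, E))) (Function('I')(E, R) = Add(Mul(Mul(Add(E, 4), R), E), Mul(Add(-3, Mul(-20, -1), Mul(5, E, -1)), R)) = Add(Mul(Mul(Add(4, E), R), E), Mul(Add(-3, 20, Mul(-5, E)), R)) = Add(Mul(Mul(R, Add(4, E)), E), Mul(Add(17, Mul(-5, E)), R)) = Add(Mul(E, R, Add(4, E)), Mul(R, Add(17, Mul(-5, E)))) = Add(Mul(R, Add(17, Mul(-5, E))), Mul(E, R, Add(4, E))))
Mul(Add(Mul(36, Function('I')(-3, 2)), -41), Pow(9796, -1)) = Mul(Add(Mul(36, Mul(2, Add(17, Pow(-3, 2), Mul(-1, -3)))), -41), Pow(9796, -1)) = Mul(Add(Mul(36, Mul(2, Add(17, 9, 3))), -41), Rational(1, 9796)) = Mul(Add(Mul(36, Mul(2, 29)), -41), Rational(1, 9796)) = Mul(Add(Mul(36, 58), -41), Rational(1, 9796)) = Mul(Add(2088, -41), Rational(1, 9796)) = Mul(2047, Rational(1, 9796)) = Rational(2047, 9796)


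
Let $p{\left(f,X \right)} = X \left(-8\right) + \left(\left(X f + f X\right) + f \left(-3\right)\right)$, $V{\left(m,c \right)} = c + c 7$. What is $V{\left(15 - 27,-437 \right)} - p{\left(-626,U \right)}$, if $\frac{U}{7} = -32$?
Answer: $-287614$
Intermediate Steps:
$U = -224$ ($U = 7 \left(-32\right) = -224$)
$V{\left(m,c \right)} = 8 c$ ($V{\left(m,c \right)} = c + 7 c = 8 c$)
$p{\left(f,X \right)} = - 8 X - 3 f + 2 X f$ ($p{\left(f,X \right)} = - 8 X - \left(3 f - 2 X f\right) = - 8 X + \left(2 X f - 3 f\right) = - 8 X + \left(- 3 f + 2 X f\right) = - 8 X - 3 f + 2 X f$)
$V{\left(15 - 27,-437 \right)} - p{\left(-626,U \right)} = 8 \left(-437\right) - \left(\left(-8\right) \left(-224\right) - -1878 + 2 \left(-224\right) \left(-626\right)\right) = -3496 - \left(1792 + 1878 + 280448\right) = -3496 - 284118 = -287614$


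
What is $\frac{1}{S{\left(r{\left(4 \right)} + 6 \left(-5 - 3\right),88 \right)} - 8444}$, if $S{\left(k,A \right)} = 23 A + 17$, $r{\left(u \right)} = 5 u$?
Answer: $- \frac{1}{6403} \approx -0.00015618$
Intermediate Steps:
$S{\left(k,A \right)} = 17 + 23 A$
$\frac{1}{S{\left(r{\left(4 \right)} + 6 \left(-5 - 3\right),88 \right)} - 8444} = \frac{1}{\left(17 + 23 \cdot 88\right) - 8444} = \frac{1}{\left(17 + 2024\right) - 8444} = \frac{1}{2041 - 8444} = \frac{1}{-6403} = - \frac{1}{6403}$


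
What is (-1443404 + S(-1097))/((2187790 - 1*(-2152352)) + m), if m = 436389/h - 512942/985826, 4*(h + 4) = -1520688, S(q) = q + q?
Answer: -270895947362387424/813314923564351643 ≈ -0.33308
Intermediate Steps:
S(q) = 2*q
h = -380176 (h = -4 + (1/4)*(-1520688) = -4 - 380172 = -380176)
m = -312605930053/187393692688 (m = 436389/(-380176) - 512942/985826 = 436389*(-1/380176) - 512942*1/985826 = -436389/380176 - 256471/492913 = -312605930053/187393692688 ≈ -1.6682)
(-1443404 + S(-1097))/((2187790 - 1*(-2152352)) + m) = (-1443404 + 2*(-1097))/((2187790 - 1*(-2152352)) - 312605930053/187393692688) = (-1443404 - 2194)/((2187790 + 2152352) - 312605930053/187393692688) = -1445598/(4340142 - 312605930053/187393692688) = -1445598/813314923564351643/187393692688 = -1445598*187393692688/813314923564351643 = -270895947362387424/813314923564351643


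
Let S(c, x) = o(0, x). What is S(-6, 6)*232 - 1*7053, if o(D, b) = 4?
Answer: -6125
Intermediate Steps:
S(c, x) = 4
S(-6, 6)*232 - 1*7053 = 4*232 - 1*7053 = 928 - 7053 = -6125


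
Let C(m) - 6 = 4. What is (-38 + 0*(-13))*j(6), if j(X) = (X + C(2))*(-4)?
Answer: 2432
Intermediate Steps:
C(m) = 10 (C(m) = 6 + 4 = 10)
j(X) = -40 - 4*X (j(X) = (X + 10)*(-4) = (10 + X)*(-4) = -40 - 4*X)
(-38 + 0*(-13))*j(6) = (-38 + 0*(-13))*(-40 - 4*6) = (-38 + 0)*(-40 - 24) = -38*(-64) = 2432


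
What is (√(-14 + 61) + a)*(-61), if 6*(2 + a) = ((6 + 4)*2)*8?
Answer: -4514/3 - 61*√47 ≈ -1922.9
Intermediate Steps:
a = 74/3 (a = -2 + (((6 + 4)*2)*8)/6 = -2 + ((10*2)*8)/6 = -2 + (20*8)/6 = -2 + (⅙)*160 = -2 + 80/3 = 74/3 ≈ 24.667)
(√(-14 + 61) + a)*(-61) = (√(-14 + 61) + 74/3)*(-61) = (√47 + 74/3)*(-61) = (74/3 + √47)*(-61) = -4514/3 - 61*√47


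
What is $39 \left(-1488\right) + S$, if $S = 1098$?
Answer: $-56934$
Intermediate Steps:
$39 \left(-1488\right) + S = 39 \left(-1488\right) + 1098 = -58032 + 1098 = -56934$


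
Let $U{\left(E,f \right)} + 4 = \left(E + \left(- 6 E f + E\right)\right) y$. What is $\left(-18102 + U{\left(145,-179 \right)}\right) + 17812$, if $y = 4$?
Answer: $623786$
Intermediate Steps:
$U{\left(E,f \right)} = -4 + 8 E - 24 E f$ ($U{\left(E,f \right)} = -4 + \left(E + \left(- 6 E f + E\right)\right) 4 = -4 + \left(E - \left(- E + 6 E f\right)\right) 4 = -4 + \left(2 E - 6 E f\right) 4 = -4 - \left(- 8 E + 24 E f\right) = -4 + 8 E - 24 E f$)
$\left(-18102 + U{\left(145,-179 \right)}\right) + 17812 = \left(-18102 - \left(-1156 - 622920\right)\right) + 17812 = \left(-18102 + \left(-4 + 1160 + 622920\right)\right) + 17812 = \left(-18102 + 624076\right) + 17812 = 605974 + 17812 = 623786$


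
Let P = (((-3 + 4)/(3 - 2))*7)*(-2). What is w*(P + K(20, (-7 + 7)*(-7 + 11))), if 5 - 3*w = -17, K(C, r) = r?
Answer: -308/3 ≈ -102.67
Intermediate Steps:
w = 22/3 (w = 5/3 - 1/3*(-17) = 5/3 + 17/3 = 22/3 ≈ 7.3333)
P = -14 (P = ((1/1)*7)*(-2) = ((1*1)*7)*(-2) = (1*7)*(-2) = 7*(-2) = -14)
w*(P + K(20, (-7 + 7)*(-7 + 11))) = 22*(-14 + (-7 + 7)*(-7 + 11))/3 = 22*(-14 + 0*4)/3 = 22*(-14 + 0)/3 = (22/3)*(-14) = -308/3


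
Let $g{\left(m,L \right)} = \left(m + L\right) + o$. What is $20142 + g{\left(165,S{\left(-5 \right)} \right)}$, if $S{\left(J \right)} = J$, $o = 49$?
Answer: $20351$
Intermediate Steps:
$g{\left(m,L \right)} = 49 + L + m$ ($g{\left(m,L \right)} = \left(m + L\right) + 49 = \left(L + m\right) + 49 = 49 + L + m$)
$20142 + g{\left(165,S{\left(-5 \right)} \right)} = 20142 + \left(49 - 5 + 165\right) = 20142 + 209 = 20351$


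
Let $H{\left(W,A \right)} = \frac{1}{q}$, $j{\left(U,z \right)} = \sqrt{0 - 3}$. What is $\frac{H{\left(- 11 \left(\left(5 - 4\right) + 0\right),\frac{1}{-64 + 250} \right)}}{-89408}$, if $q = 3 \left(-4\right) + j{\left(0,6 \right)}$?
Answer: $\frac{1}{1095248} + \frac{i \sqrt{3}}{13142976} \approx 9.1304 \cdot 10^{-7} + 1.3179 \cdot 10^{-7} i$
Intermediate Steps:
$j{\left(U,z \right)} = i \sqrt{3}$ ($j{\left(U,z \right)} = \sqrt{-3} = i \sqrt{3}$)
$q = -12 + i \sqrt{3}$ ($q = 3 \left(-4\right) + i \sqrt{3} = -12 + i \sqrt{3} \approx -12.0 + 1.732 i$)
$H{\left(W,A \right)} = \frac{1}{-12 + i \sqrt{3}}$
$\frac{H{\left(- 11 \left(\left(5 - 4\right) + 0\right),\frac{1}{-64 + 250} \right)}}{-89408} = \frac{- \frac{4}{49} - \frac{i \sqrt{3}}{147}}{-89408} = \left(- \frac{4}{49} - \frac{i \sqrt{3}}{147}\right) \left(- \frac{1}{89408}\right) = \frac{1}{1095248} + \frac{i \sqrt{3}}{13142976}$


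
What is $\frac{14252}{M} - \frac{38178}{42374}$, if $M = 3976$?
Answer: $\frac{8073545}{3008554} \approx 2.6835$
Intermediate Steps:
$\frac{14252}{M} - \frac{38178}{42374} = \frac{14252}{3976} - \frac{38178}{42374} = 14252 \cdot \frac{1}{3976} - \frac{19089}{21187} = \frac{509}{142} - \frac{19089}{21187} = \frac{8073545}{3008554}$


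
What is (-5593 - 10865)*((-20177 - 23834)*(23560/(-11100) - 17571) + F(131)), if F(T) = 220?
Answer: -2354827416259318/185 ≈ -1.2729e+13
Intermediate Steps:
(-5593 - 10865)*((-20177 - 23834)*(23560/(-11100) - 17571) + F(131)) = (-5593 - 10865)*((-20177 - 23834)*(23560/(-11100) - 17571) + 220) = -16458*(-44011*(23560*(-1/11100) - 17571) + 220) = -16458*(-44011*(-1178/555 - 17571) + 220) = -16458*(-44011*(-9753083/555) + 220) = -16458*(429242935913/555 + 220) = -16458*429243058013/555 = -2354827416259318/185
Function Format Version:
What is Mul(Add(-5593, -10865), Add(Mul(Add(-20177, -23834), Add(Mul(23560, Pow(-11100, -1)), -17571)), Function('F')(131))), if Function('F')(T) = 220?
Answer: Rational(-2354827416259318, 185) ≈ -1.2729e+13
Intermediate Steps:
Mul(Add(-5593, -10865), Add(Mul(Add(-20177, -23834), Add(Mul(23560, Pow(-11100, -1)), -17571)), Function('F')(131))) = Mul(Add(-5593, -10865), Add(Mul(Add(-20177, -23834), Add(Mul(23560, Pow(-11100, -1)), -17571)), 220)) = Mul(-16458, Add(Mul(-44011, Add(Mul(23560, Rational(-1, 11100)), -17571)), 220)) = Mul(-16458, Add(Mul(-44011, Add(Rational(-1178, 555), -17571)), 220)) = Mul(-16458, Add(Mul(-44011, Rational(-9753083, 555)), 220)) = Mul(-16458, Add(Rational(429242935913, 555), 220)) = Mul(-16458, Rational(429243058013, 555)) = Rational(-2354827416259318, 185)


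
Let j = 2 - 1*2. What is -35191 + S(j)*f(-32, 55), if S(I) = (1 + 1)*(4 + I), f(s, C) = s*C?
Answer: -49271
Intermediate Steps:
f(s, C) = C*s
j = 0 (j = 2 - 2 = 0)
S(I) = 8 + 2*I (S(I) = 2*(4 + I) = 8 + 2*I)
-35191 + S(j)*f(-32, 55) = -35191 + (8 + 2*0)*(55*(-32)) = -35191 + (8 + 0)*(-1760) = -35191 + 8*(-1760) = -35191 - 14080 = -49271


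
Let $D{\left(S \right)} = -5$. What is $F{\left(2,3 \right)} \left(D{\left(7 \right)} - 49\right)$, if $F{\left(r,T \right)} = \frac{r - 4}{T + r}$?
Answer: $\frac{108}{5} \approx 21.6$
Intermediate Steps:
$F{\left(r,T \right)} = \frac{-4 + r}{T + r}$
$F{\left(2,3 \right)} \left(D{\left(7 \right)} - 49\right) = \frac{-4 + 2}{3 + 2} \left(-5 - 49\right) = \frac{1}{5} \left(-2\right) \left(-54\right) = \left(- \frac{2}{5}\right) \left(-54\right) = \frac{108}{5}$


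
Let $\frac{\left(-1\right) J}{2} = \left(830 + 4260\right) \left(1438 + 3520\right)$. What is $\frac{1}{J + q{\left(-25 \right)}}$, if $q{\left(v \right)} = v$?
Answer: $- \frac{1}{50472465} \approx -1.9813 \cdot 10^{-8}$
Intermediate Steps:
$J = -50472440$ ($J = - 2 \left(830 + 4260\right) \left(1438 + 3520\right) = - 2 \cdot 5090 \cdot 4958 = \left(-2\right) 25236220 = -50472440$)
$\frac{1}{J + q{\left(-25 \right)}} = \frac{1}{-50472440 - 25} = \frac{1}{-50472465} = - \frac{1}{50472465}$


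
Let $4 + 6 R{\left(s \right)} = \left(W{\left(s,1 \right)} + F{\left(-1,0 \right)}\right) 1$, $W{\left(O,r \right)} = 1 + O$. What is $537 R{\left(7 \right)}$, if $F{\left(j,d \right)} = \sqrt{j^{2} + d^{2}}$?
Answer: $\frac{895}{2} \approx 447.5$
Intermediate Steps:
$F{\left(j,d \right)} = \sqrt{d^{2} + j^{2}}$
$R{\left(s \right)} = - \frac{1}{3} + \frac{s}{6}$ ($R{\left(s \right)} = - \frac{2}{3} + \frac{\left(\left(1 + s\right) + \sqrt{0^{2} + \left(-1\right)^{2}}\right) 1}{6} = - \frac{2}{3} + \frac{\left(\left(1 + s\right) + \sqrt{0 + 1}\right) 1}{6} = - \frac{2}{3} + \frac{\left(\left(1 + s\right) + \sqrt{1}\right) 1}{6} = - \frac{2}{3} + \frac{\left(\left(1 + s\right) + 1\right) 1}{6} = - \frac{2}{3} + \frac{\left(2 + s\right) 1}{6} = - \frac{2}{3} + \frac{2 + s}{6} = - \frac{2}{3} + \left(\frac{1}{3} + \frac{s}{6}\right) = - \frac{1}{3} + \frac{s}{6}$)
$537 R{\left(7 \right)} = 537 \left(- \frac{1}{3} + \frac{1}{6} \cdot 7\right) = 537 \left(- \frac{1}{3} + \frac{7}{6}\right) = 537 \cdot \frac{5}{6} = \frac{895}{2}$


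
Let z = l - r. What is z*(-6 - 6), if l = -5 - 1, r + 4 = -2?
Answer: 0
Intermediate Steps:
r = -6 (r = -4 - 2 = -6)
l = -6
z = 0 (z = -6 - 1*(-6) = -6 + 6 = 0)
z*(-6 - 6) = 0*(-6 - 6) = 0*(-12) = 0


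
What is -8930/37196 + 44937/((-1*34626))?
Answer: -82528618/53664529 ≈ -1.5379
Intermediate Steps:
-8930/37196 + 44937/((-1*34626)) = -8930*1/37196 + 44937/(-34626) = -4465/18598 + 44937*(-1/34626) = -4465/18598 - 14979/11542 = -82528618/53664529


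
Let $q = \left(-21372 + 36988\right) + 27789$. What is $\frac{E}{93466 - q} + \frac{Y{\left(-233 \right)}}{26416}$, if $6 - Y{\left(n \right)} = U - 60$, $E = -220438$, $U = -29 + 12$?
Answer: $- \frac{5818935145}{1322411376} \approx -4.4002$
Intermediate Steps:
$U = -17$
$q = 43405$ ($q = 15616 + 27789 = 43405$)
$Y{\left(n \right)} = 83$ ($Y{\left(n \right)} = 6 - \left(-17 - 60\right) = 6 - -77 = 6 + 77 = 83$)
$\frac{E}{93466 - q} + \frac{Y{\left(-233 \right)}}{26416} = - \frac{220438}{93466 - 43405} + \frac{83}{26416} = - \frac{220438}{93466 - 43405} + 83 \cdot \frac{1}{26416} = - \frac{220438}{50061} + \frac{83}{26416} = - \frac{5818935145}{1322411376}$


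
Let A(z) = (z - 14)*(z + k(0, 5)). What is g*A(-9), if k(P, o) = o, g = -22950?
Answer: -2111400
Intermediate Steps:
A(z) = (-14 + z)*(5 + z) (A(z) = (z - 14)*(z + 5) = (-14 + z)*(5 + z))
g*A(-9) = -22950*(-70 + (-9)² - 9*(-9)) = -22950*(-70 + 81 + 81) = -22950*92 = -2111400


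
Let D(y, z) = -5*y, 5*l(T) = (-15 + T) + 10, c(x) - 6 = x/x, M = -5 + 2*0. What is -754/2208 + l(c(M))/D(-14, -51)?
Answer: -64871/193200 ≈ -0.33577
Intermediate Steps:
M = -5 (M = -5 + 0 = -5)
c(x) = 7 (c(x) = 6 + x/x = 6 + 1 = 7)
l(T) = -1 + T/5 (l(T) = ((-15 + T) + 10)/5 = (-5 + T)/5 = -1 + T/5)
-754/2208 + l(c(M))/D(-14, -51) = -754/2208 + (-1 + (1/5)*7)/((-5*(-14))) = -754*1/2208 + (-1 + 7/5)/70 = -377/1104 + (2/5)*(1/70) = -377/1104 + 1/175 = -64871/193200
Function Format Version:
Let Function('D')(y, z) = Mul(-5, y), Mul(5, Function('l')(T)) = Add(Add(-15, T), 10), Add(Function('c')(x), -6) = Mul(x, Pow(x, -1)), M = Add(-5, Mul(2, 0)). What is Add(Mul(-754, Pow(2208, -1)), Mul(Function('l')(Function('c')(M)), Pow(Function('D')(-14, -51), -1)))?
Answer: Rational(-64871, 193200) ≈ -0.33577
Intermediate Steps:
M = -5 (M = Add(-5, 0) = -5)
Function('c')(x) = 7 (Function('c')(x) = Add(6, Mul(x, Pow(x, -1))) = Add(6, 1) = 7)
Function('l')(T) = Add(-1, Mul(Rational(1, 5), T)) (Function('l')(T) = Mul(Rational(1, 5), Add(Add(-15, T), 10)) = Mul(Rational(1, 5), Add(-5, T)) = Add(-1, Mul(Rational(1, 5), T)))
Add(Mul(-754, Pow(2208, -1)), Mul(Function('l')(Function('c')(M)), Pow(Function('D')(-14, -51), -1))) = Add(Mul(-754, Pow(2208, -1)), Mul(Add(-1, Mul(Rational(1, 5), 7)), Pow(Mul(-5, -14), -1))) = Add(Mul(-754, Rational(1, 2208)), Mul(Add(-1, Rational(7, 5)), Pow(70, -1))) = Add(Rational(-377, 1104), Mul(Rational(2, 5), Rational(1, 70))) = Add(Rational(-377, 1104), Rational(1, 175)) = Rational(-64871, 193200)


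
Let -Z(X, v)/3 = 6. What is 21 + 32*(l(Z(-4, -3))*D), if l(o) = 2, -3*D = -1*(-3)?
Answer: -43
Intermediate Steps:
D = -1 (D = -(-1)*(-3)/3 = -1/3*3 = -1)
Z(X, v) = -18 (Z(X, v) = -3*6 = -18)
21 + 32*(l(Z(-4, -3))*D) = 21 + 32*(2*(-1)) = 21 + 32*(-2) = 21 - 64 = -43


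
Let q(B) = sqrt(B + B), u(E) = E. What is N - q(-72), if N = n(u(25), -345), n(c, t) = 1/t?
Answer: -1/345 - 12*I ≈ -0.0028986 - 12.0*I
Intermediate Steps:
q(B) = sqrt(2)*sqrt(B) (q(B) = sqrt(2*B) = sqrt(2)*sqrt(B))
N = -1/345 (N = 1/(-345) = -1/345 ≈ -0.0028986)
N - q(-72) = -1/345 - sqrt(2)*sqrt(-72) = -1/345 - sqrt(2)*6*I*sqrt(2) = -1/345 - 12*I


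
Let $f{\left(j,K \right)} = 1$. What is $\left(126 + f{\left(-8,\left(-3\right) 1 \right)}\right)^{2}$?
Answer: $16129$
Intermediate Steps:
$\left(126 + f{\left(-8,\left(-3\right) 1 \right)}\right)^{2} = \left(126 + 1\right)^{2} = 127^{2} = 16129$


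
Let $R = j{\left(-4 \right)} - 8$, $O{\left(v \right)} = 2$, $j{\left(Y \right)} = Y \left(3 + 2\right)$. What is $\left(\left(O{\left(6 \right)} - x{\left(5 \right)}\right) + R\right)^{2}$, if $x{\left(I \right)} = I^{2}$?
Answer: $2601$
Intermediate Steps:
$j{\left(Y \right)} = 5 Y$ ($j{\left(Y \right)} = Y 5 = 5 Y$)
$R = -28$ ($R = 5 \left(-4\right) - 8 = -20 - 8 = -28$)
$\left(\left(O{\left(6 \right)} - x{\left(5 \right)}\right) + R\right)^{2} = \left(\left(2 - 5^{2}\right) - 28\right)^{2} = \left(\left(2 - 25\right) - 28\right)^{2} = \left(-23 - 28\right)^{2} = \left(-51\right)^{2} = 2601$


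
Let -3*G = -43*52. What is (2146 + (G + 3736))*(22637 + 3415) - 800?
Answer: 172654488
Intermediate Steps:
G = 2236/3 (G = -(-43)*52/3 = -1/3*(-2236) = 2236/3 ≈ 745.33)
(2146 + (G + 3736))*(22637 + 3415) - 800 = (2146 + (2236/3 + 3736))*(22637 + 3415) - 800 = (2146 + 13444/3)*26052 - 800 = (19882/3)*26052 - 800 = 172655288 - 800 = 172654488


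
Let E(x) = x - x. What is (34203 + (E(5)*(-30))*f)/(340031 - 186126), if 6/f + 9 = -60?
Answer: 34203/153905 ≈ 0.22223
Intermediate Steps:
E(x) = 0
f = -2/23 (f = 6/(-9 - 60) = 6/(-69) = 6*(-1/69) = -2/23 ≈ -0.086957)
(34203 + (E(5)*(-30))*f)/(340031 - 186126) = (34203 + (0*(-30))*(-2/23))/(340031 - 186126) = (34203 + 0*(-2/23))/153905 = (34203 + 0)*(1/153905) = 34203*(1/153905) = 34203/153905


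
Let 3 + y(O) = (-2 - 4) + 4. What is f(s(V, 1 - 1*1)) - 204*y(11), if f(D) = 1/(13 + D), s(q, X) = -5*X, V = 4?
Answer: 13261/13 ≈ 1020.1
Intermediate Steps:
y(O) = -5 (y(O) = -3 + ((-2 - 4) + 4) = -3 + (-6 + 4) = -3 - 2 = -5)
f(s(V, 1 - 1*1)) - 204*y(11) = 1/(13 - 5*(1 - 1*1)) - 204*(-5) = 1/(13 - 5*(1 - 1)) + 1020 = 1/(13 - 5*0) + 1020 = 1/(13 + 0) + 1020 = 1/13 + 1020 = 13261/13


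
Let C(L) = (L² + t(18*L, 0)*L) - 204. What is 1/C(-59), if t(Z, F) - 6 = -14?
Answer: 1/3749 ≈ 0.00026674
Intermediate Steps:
t(Z, F) = -8 (t(Z, F) = 6 - 14 = -8)
C(L) = -204 + L² - 8*L (C(L) = (L² - 8*L) - 204 = -204 + L² - 8*L)
1/C(-59) = 1/(-204 + (-59)² - 8*(-59)) = 1/(-204 + 3481 + 472) = 1/3749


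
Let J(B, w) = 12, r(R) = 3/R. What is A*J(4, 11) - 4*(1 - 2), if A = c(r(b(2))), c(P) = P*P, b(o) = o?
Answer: 31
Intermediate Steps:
c(P) = P**2
A = 9/4 (A = (3/2)**2 = 9/4 ≈ 2.2500)
A*J(4, 11) - 4*(1 - 2) = (9/4)*12 - 4*(1 - 2) = 27 - 4*(-1) = 27 + 4 = 31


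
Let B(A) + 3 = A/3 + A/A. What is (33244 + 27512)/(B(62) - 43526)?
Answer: -91134/65261 ≈ -1.3965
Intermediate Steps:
B(A) = -2 + A/3 (B(A) = -3 + (A/3 + A/A) = -3 + (A*(⅓) + 1) = -3 + (A/3 + 1) = -3 + (1 + A/3) = -2 + A/3)
(33244 + 27512)/(B(62) - 43526) = (33244 + 27512)/((-2 + (⅓)*62) - 43526) = 60756/((-2 + 62/3) - 43526) = 60756/(56/3 - 43526) = 60756/(-130522/3) = 60756*(-3/130522) = -91134/65261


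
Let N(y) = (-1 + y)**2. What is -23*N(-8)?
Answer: -1863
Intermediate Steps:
-23*N(-8) = -23*(-1 - 8)**2 = -23*(-9)**2 = -23*81 = -1863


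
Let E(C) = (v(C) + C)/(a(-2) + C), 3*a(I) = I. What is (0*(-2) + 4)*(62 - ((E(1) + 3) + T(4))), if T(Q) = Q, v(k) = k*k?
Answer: 196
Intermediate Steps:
v(k) = k²
a(I) = I/3
E(C) = (C + C²)/(-⅔ + C) (E(C) = (C² + C)/((⅓)*(-2) + C) = (C + C²)/(-⅔ + C))
(0*(-2) + 4)*(62 - ((E(1) + 3) + T(4))) = (0*(-2) + 4)*(62 - ((3*1*(1 + 1)/(-2 + 3*1) + 3) + 4)) = (0 + 4)*(62 - ((3*1*2/(-2 + 3) + 3) + 4)) = 4*(62 - ((3*1*2/1 + 3) + 4)) = 4*(62 - ((3*1*1*2 + 3) + 4)) = 4*(62 - ((6 + 3) + 4)) = 4*(62 - (9 + 4)) = 4*(62 - 1*13) = 4*(62 - 13) = 4*49 = 196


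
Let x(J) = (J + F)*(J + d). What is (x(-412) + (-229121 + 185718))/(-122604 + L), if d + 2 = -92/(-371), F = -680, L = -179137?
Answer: -21645953/15992273 ≈ -1.3535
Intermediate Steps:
d = -650/371 (d = -2 - 92/(-371) = -2 - 92*(-1/371) = -2 + 92/371 = -650/371 ≈ -1.7520)
x(J) = (-680 + J)*(-650/371 + J) (x(J) = (J - 680)*(J - 650/371) = (-680 + J)*(-650/371 + J))
(x(-412) + (-229121 + 185718))/(-122604 + L) = ((442000/371 + (-412)**2 - 252930/371*(-412)) + (-229121 + 185718))/(-122604 - 179137) = ((442000/371 + 169744 + 104207160/371) - 43403)/(-301741) = (23946312/53 - 43403)*(-1/301741) = (21645953/53)*(-1/301741) = -21645953/15992273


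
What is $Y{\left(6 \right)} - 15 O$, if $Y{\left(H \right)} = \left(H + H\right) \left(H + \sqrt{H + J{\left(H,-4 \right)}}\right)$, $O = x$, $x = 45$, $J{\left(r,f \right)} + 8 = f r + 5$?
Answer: $-603 + 12 i \sqrt{21} \approx -603.0 + 54.991 i$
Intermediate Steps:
$J{\left(r,f \right)} = -3 + f r$ ($J{\left(r,f \right)} = -8 + \left(f r + 5\right) = -8 + \left(5 + f r\right) = -3 + f r$)
$O = 45$
$Y{\left(H \right)} = 2 H \left(H + \sqrt{-3 - 3 H}\right)$ ($Y{\left(H \right)} = \left(H + H\right) \left(H + \sqrt{H - \left(3 + 4 H\right)}\right) = 2 H \left(H + \sqrt{-3 - 3 H}\right)$)
$Y{\left(6 \right)} - 15 O = 2 \cdot 6 \left(6 + \sqrt{-3 - 18}\right) - 675 = 2 \cdot 6 \left(6 + \sqrt{-21}\right) - 675 = 2 \cdot 6 \left(6 + i \sqrt{21}\right) - 675 = \left(72 + 12 i \sqrt{21}\right) - 675 = -603 + 12 i \sqrt{21}$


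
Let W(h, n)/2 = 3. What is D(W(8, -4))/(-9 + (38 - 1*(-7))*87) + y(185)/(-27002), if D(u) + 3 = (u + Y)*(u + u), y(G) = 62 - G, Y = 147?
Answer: 4164592/8789151 ≈ 0.47383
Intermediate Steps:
W(h, n) = 6 (W(h, n) = 2*3 = 6)
D(u) = -3 + 2*u*(147 + u) (D(u) = -3 + (u + 147)*(u + u) = -3 + (147 + u)*(2*u) = -3 + 2*u*(147 + u))
D(W(8, -4))/(-9 + (38 - 1*(-7))*87) + y(185)/(-27002) = (-3 + 2*6² + 294*6)/(-9 + (38 - 1*(-7))*87) + (62 - 1*185)/(-27002) = (-3 + 2*36 + 1764)/(-9 + (38 + 7)*87) + (62 - 185)*(-1/27002) = (-3 + 72 + 1764)/(-9 + 45*87) - 123*(-1/27002) = 1833/(-9 + 3915) + 123/27002 = 1833/3906 + 123/27002 = 1833*(1/3906) + 123/27002 = 611/1302 + 123/27002 = 4164592/8789151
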